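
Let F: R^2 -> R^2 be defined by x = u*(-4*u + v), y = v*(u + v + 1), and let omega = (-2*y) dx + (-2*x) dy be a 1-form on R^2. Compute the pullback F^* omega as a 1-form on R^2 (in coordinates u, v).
F^* omega = (2*v*(12*u^2 + 6*u*v + 8*u - v^2 - v)) du + (2*u*(4*u^2 + 6*u*v + 4*u - 3*v^2 - 2*v)) dv

Using F^*(f dg) = (f ∘ F) d(g ∘ F), substitute each coordinate x_i by F_i(u, v) in f_i, and replace dx_i by d F_i = (∂F_i/∂u) du + (∂F_i/∂v) dv.
  For the x component: f_1(F) = 2*v*(-u - v - 1); d F_1 = (-8*u + v) du + (u) dv
  For the y component: f_2(F) = 2*u*(4*u - v); d F_2 = (v) du + (u + 2*v + 1) dv
Combining and collecting du, dv coefficients:
  coeff of du: 2*v*(12*u^2 + 6*u*v + 8*u - v^2 - v)
  coeff of dv: 2*u*(4*u^2 + 6*u*v + 4*u - 3*v^2 - 2*v)
F^* omega = (2*v*(12*u^2 + 6*u*v + 8*u - v^2 - v)) du + (2*u*(4*u^2 + 6*u*v + 4*u - 3*v^2 - 2*v)) dv.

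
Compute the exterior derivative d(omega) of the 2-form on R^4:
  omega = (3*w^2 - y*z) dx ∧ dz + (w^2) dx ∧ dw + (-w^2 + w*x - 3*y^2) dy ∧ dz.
d(omega) = (w + z) dx ∧ dy ∧ dz + (6*w) dx ∧ dz ∧ dw + (-2*w + x) dy ∧ dz ∧ dw

For a 2-form omega = sum_{i<j} g_{ij} dx_i ∧ dx_j, the exterior derivative is
  d(omega) = sum_{i<j} d(g_{ij}) ∧ dx_i ∧ dx_j = sum_{i<j, k} (∂g_{ij}/∂x_k) dx_k ∧ dx_i ∧ dx_j.
Expand each term, using dx_k ∧ dx_i ∧ dx_j = sgn(permutation) dx_{(a)} ∧ dx_{(b)} ∧ dx_{(c)} with (a < b < c) sorted:
  d(3*w^2 - y*z) includes (∂/∂y)(3*w^2 - y*z) dy = (-z) dy, which multiplied by dx ∧ dz gives (z) dx ∧ dy ∧ dz
  d(3*w^2 - y*z) includes (∂/∂w)(3*w^2 - y*z) dw = (6*w) dw, which multiplied by dx ∧ dz gives (6*w) dx ∧ dz ∧ dw
  d(-w^2 + w*x - 3*y^2) includes (∂/∂x)(-w^2 + w*x - 3*y^2) dx = (w) dx, which multiplied by dy ∧ dz gives (w) dx ∧ dy ∧ dz
  d(-w^2 + w*x - 3*y^2) includes (∂/∂w)(-w^2 + w*x - 3*y^2) dw = (-2*w + x) dw, which multiplied by dy ∧ dz gives (-2*w + x) dy ∧ dz ∧ dw
Collecting like 3-forms: d(omega) = (w + z) dx ∧ dy ∧ dz + (6*w) dx ∧ dz ∧ dw + (-2*w + x) dy ∧ dz ∧ dw.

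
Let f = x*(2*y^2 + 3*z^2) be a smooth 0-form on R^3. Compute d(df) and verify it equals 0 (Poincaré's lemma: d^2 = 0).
d(df) = 0

Step 1: df = sum_i (∂f/∂x_i) dx_i = (2*y^2 + 3*z^2) dx + (4*x*y) dy + (6*x*z) dz.
Step 2: Apply d again. Using the 1-form formula, the coefficient of dx ∧ dy in d(df) is ∂^2 f/∂x ∂y - ∂^2 f/∂y ∂x = (4*y) - (4*y) = 0 (equality of mixed partials for smooth f).
Similarly for dx ∧ dz and dy ∧ dz — all coefficients vanish. So d(df) = 0.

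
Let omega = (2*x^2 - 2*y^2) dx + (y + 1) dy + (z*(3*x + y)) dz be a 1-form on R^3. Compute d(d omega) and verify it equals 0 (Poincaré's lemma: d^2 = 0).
d(d omega) = 0

Step 1: d omega = sum_{i<j} (∂f_j/∂x_i - ∂f_i/∂x_j) dx_i ∧ dx_j:
  coeff of dx ∧ dy: 4*y
  coeff of dx ∧ dz: 3*z
  coeff of dy ∧ dz: z
Step 2: Apply d again to each 2-form coefficient. The only possible 3-form in R^3 is dx ∧ dy ∧ dz, with coefficient
  ∂(coeff of dy∧dz)/∂x - ∂(coeff of dx∧dz)/∂y + ∂(coeff of dx∧dy)/∂z
  = ∂/∂x (z) - ∂/∂y (3*z) + ∂/∂z (4*y).
Each of these terms simplifies to sums of mixed partials that cancel in pairs. The result is 0 (by equality of mixed partials for smooth functions — Schwarz / Clairaut).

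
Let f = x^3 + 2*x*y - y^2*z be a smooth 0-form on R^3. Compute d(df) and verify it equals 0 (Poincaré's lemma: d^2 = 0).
d(df) = 0

Step 1: df = sum_i (∂f/∂x_i) dx_i = (3*x^2 + 2*y) dx + (2*x - 2*y*z) dy + (-y^2) dz.
Step 2: Apply d again. Using the 1-form formula, the coefficient of dx ∧ dy in d(df) is ∂^2 f/∂x ∂y - ∂^2 f/∂y ∂x = (2) - (2) = 0 (equality of mixed partials for smooth f).
Similarly for dx ∧ dz and dy ∧ dz — all coefficients vanish. So d(df) = 0.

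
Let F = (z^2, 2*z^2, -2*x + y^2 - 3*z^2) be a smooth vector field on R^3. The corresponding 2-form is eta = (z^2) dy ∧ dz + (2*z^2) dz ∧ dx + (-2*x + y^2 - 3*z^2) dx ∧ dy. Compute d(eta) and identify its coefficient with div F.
d(eta) = (-6*z) dx ∧ dy ∧ dz; div F = -6*z

For a 2-form in R^3 of the form above, applying d gives a 3-form with coefficient ∂P/∂x + ∂Q/∂y + ∂R/∂z:
  ∂P/∂x = 0
  ∂Q/∂y = 0
  ∂R/∂z = -6*z
Sum = -6*z, which is exactly div F.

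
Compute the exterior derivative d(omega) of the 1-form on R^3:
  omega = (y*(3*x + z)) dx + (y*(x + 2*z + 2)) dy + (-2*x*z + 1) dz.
d(omega) = (-3*x + y - z) dx ∧ dy + (-y - 2*z) dx ∧ dz + (-2*y) dy ∧ dz

For a 1-form omega = sum_i f_i dx_i, the exterior derivative is
  d(omega) = sum_{i < j} (∂f_j/∂x_i - ∂f_i/∂x_j) dx_i ∧ dx_j.
  coefficient of dx ∧ dy: ∂f_2/∂x - ∂f_1/∂y = ∂(y*(x + 2*z + 2))/∂x - ∂(y*(3*x + z))/∂y = -3*x + y - z
  coefficient of dx ∧ dz: ∂f_3/∂x - ∂f_1/∂z = ∂(-2*x*z + 1)/∂x - ∂(y*(3*x + z))/∂z = -y - 2*z
  coefficient of dy ∧ dz: ∂f_3/∂y - ∂f_2/∂z = ∂(-2*x*z + 1)/∂y - ∂(y*(x + 2*z + 2))/∂z = -2*y
Assembling: d(omega) = (-3*x + y - z) dx ∧ dy + (-y - 2*z) dx ∧ dz + (-2*y) dy ∧ dz.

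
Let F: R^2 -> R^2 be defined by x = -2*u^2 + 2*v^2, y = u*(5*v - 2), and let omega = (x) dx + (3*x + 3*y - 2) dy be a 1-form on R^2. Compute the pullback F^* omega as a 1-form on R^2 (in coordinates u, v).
F^* omega = (8*u^3 - 30*u^2*v + 12*u^2 + 67*u*v^2 - 60*u*v + 12*u + 30*v^3 - 12*v^2 - 10*v + 4) du + (-30*u^3 + 67*u^2*v - 30*u^2 + 30*u*v^2 - 10*u + 8*v^3) dv

Using F^*(f dg) = (f ∘ F) d(g ∘ F), substitute each coordinate x_i by F_i(u, v) in f_i, and replace dx_i by d F_i = (∂F_i/∂u) du + (∂F_i/∂v) dv.
  For the x component: f_1(F) = -2*u^2 + 2*v^2; d F_1 = (-4*u) du + (4*v) dv
  For the y component: f_2(F) = -6*u^2 + 15*u*v - 6*u + 6*v^2 - 2; d F_2 = (5*v - 2) du + (5*u) dv
Combining and collecting du, dv coefficients:
  coeff of du: 8*u^3 - 30*u^2*v + 12*u^2 + 67*u*v^2 - 60*u*v + 12*u + 30*v^3 - 12*v^2 - 10*v + 4
  coeff of dv: -30*u^3 + 67*u^2*v - 30*u^2 + 30*u*v^2 - 10*u + 8*v^3
F^* omega = (8*u^3 - 30*u^2*v + 12*u^2 + 67*u*v^2 - 60*u*v + 12*u + 30*v^3 - 12*v^2 - 10*v + 4) du + (-30*u^3 + 67*u^2*v - 30*u^2 + 30*u*v^2 - 10*u + 8*v^3) dv.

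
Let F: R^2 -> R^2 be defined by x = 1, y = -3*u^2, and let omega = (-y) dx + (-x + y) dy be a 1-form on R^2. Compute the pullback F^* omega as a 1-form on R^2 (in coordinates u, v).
F^* omega = (18*u^3 + 6*u) du

Using F^*(f dg) = (f ∘ F) d(g ∘ F), substitute each coordinate x_i by F_i(u, v) in f_i, and replace dx_i by d F_i = (∂F_i/∂u) du + (∂F_i/∂v) dv.
  For the x component: f_1(F) = 3*u^2; d F_1 = (0) du + (0) dv
  For the y component: f_2(F) = -3*u^2 - 1; d F_2 = (-6*u) du + (0) dv
Combining and collecting du, dv coefficients:
  coeff of du: 18*u^3 + 6*u
  coeff of dv: 0
F^* omega = (18*u^3 + 6*u) du.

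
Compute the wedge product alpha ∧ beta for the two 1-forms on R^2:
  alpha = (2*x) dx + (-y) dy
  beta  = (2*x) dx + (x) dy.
alpha ∧ beta = (2*x*(x + y)) dx ∧ dy

Distribute the wedge, using dx_i ∧ dx_j = -dx_j ∧ dx_i and dx_i ∧ dx_i = 0. For each pair (i, j) with i < j, the coefficient of dx_i ∧ dx_j in alpha ∧ beta is (alpha_i * beta_j - alpha_j * beta_i). Collecting: alpha ∧ beta = (2*x*(x + y)) dx ∧ dy.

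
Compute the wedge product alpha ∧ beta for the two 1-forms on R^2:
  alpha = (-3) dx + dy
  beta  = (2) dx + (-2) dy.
alpha ∧ beta = (4) dx ∧ dy

Distribute the wedge, using dx_i ∧ dx_j = -dx_j ∧ dx_i and dx_i ∧ dx_i = 0. For each pair (i, j) with i < j, the coefficient of dx_i ∧ dx_j in alpha ∧ beta is (alpha_i * beta_j - alpha_j * beta_i). Collecting: alpha ∧ beta = (4) dx ∧ dy.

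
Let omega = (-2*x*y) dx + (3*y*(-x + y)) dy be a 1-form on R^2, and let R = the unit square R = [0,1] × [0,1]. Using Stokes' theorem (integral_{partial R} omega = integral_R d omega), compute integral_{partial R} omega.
integral_(partial R) omega = -1/2

Stokes: integral_partial_R omega = integral_R d omega with d omega = (∂Q/∂x - ∂P/∂y) dx ∧ dy.
  ∂Q/∂x = -3*y
  ∂P/∂y = -2*x
  integrand = ∂Q/∂x - ∂P/∂y = 2*x - 3*y.
Integrating over R: integral_0^1 integral_0^1 (2*x - 3*y) dx dy = -1/2.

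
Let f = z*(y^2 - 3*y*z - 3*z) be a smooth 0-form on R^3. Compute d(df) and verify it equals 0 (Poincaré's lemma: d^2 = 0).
d(df) = 0

Step 1: df = sum_i (∂f/∂x_i) dx_i = (0) dx + (z*(2*y - 3*z)) dy + (y^2 - 6*y*z - 6*z) dz.
Step 2: Apply d again. Using the 1-form formula, the coefficient of dx ∧ dy in d(df) is ∂^2 f/∂x ∂y - ∂^2 f/∂y ∂x = (0) - (0) = 0 (equality of mixed partials for smooth f).
Similarly for dx ∧ dz and dy ∧ dz — all coefficients vanish. So d(df) = 0.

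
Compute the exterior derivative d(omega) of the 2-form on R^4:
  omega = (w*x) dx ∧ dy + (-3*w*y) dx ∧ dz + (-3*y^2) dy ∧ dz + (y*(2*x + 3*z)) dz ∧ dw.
d(omega) = (x) dx ∧ dy ∧ dw + (3*w) dx ∧ dy ∧ dz + (-y) dx ∧ dz ∧ dw + (2*x + 3*z) dy ∧ dz ∧ dw

For a 2-form omega = sum_{i<j} g_{ij} dx_i ∧ dx_j, the exterior derivative is
  d(omega) = sum_{i<j} d(g_{ij}) ∧ dx_i ∧ dx_j = sum_{i<j, k} (∂g_{ij}/∂x_k) dx_k ∧ dx_i ∧ dx_j.
Expand each term, using dx_k ∧ dx_i ∧ dx_j = sgn(permutation) dx_{(a)} ∧ dx_{(b)} ∧ dx_{(c)} with (a < b < c) sorted:
  d(w*x) includes (∂/∂w)(w*x) dw = (x) dw, which multiplied by dx ∧ dy gives (x) dx ∧ dy ∧ dw
  d(-3*w*y) includes (∂/∂y)(-3*w*y) dy = (-3*w) dy, which multiplied by dx ∧ dz gives (3*w) dx ∧ dy ∧ dz
  d(-3*w*y) includes (∂/∂w)(-3*w*y) dw = (-3*y) dw, which multiplied by dx ∧ dz gives (-3*y) dx ∧ dz ∧ dw
  d(y*(2*x + 3*z)) includes (∂/∂x)(y*(2*x + 3*z)) dx = (2*y) dx, which multiplied by dz ∧ dw gives (2*y) dx ∧ dz ∧ dw
  d(y*(2*x + 3*z)) includes (∂/∂y)(y*(2*x + 3*z)) dy = (2*x + 3*z) dy, which multiplied by dz ∧ dw gives (2*x + 3*z) dy ∧ dz ∧ dw
Collecting like 3-forms: d(omega) = (x) dx ∧ dy ∧ dw + (3*w) dx ∧ dy ∧ dz + (-y) dx ∧ dz ∧ dw + (2*x + 3*z) dy ∧ dz ∧ dw.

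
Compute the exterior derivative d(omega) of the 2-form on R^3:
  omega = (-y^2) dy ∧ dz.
d(omega) = 0

For a 2-form omega = sum_{i<j} g_{ij} dx_i ∧ dx_j, the exterior derivative is
  d(omega) = sum_{i<j} d(g_{ij}) ∧ dx_i ∧ dx_j = sum_{i<j, k} (∂g_{ij}/∂x_k) dx_k ∧ dx_i ∧ dx_j.
Expand each term, using dx_k ∧ dx_i ∧ dx_j = sgn(permutation) dx_{(a)} ∧ dx_{(b)} ∧ dx_{(c)} with (a < b < c) sorted:

Collecting like 3-forms: d(omega) = 0.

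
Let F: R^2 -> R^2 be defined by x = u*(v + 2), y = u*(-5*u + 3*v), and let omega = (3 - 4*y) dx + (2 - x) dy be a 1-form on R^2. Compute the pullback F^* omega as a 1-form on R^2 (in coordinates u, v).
F^* omega = (30*u^2*v + 60*u^2 - 15*u*v^2 - 30*u*v - 20*u + 9*v + 6) du + (u*(20*u^2 - 15*u*v - 6*u + 9)) dv

Using F^*(f dg) = (f ∘ F) d(g ∘ F), substitute each coordinate x_i by F_i(u, v) in f_i, and replace dx_i by d F_i = (∂F_i/∂u) du + (∂F_i/∂v) dv.
  For the x component: f_1(F) = 20*u^2 - 12*u*v + 3; d F_1 = (v + 2) du + (u) dv
  For the y component: f_2(F) = -u*v - 2*u + 2; d F_2 = (-10*u + 3*v) du + (3*u) dv
Combining and collecting du, dv coefficients:
  coeff of du: 30*u^2*v + 60*u^2 - 15*u*v^2 - 30*u*v - 20*u + 9*v + 6
  coeff of dv: u*(20*u^2 - 15*u*v - 6*u + 9)
F^* omega = (30*u^2*v + 60*u^2 - 15*u*v^2 - 30*u*v - 20*u + 9*v + 6) du + (u*(20*u^2 - 15*u*v - 6*u + 9)) dv.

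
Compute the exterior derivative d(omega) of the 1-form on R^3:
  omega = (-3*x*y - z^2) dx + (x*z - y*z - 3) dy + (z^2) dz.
d(omega) = (3*x + z) dx ∧ dy + (2*z) dx ∧ dz + (-x + y) dy ∧ dz

For a 1-form omega = sum_i f_i dx_i, the exterior derivative is
  d(omega) = sum_{i < j} (∂f_j/∂x_i - ∂f_i/∂x_j) dx_i ∧ dx_j.
  coefficient of dx ∧ dy: ∂f_2/∂x - ∂f_1/∂y = ∂(x*z - y*z - 3)/∂x - ∂(-3*x*y - z^2)/∂y = 3*x + z
  coefficient of dx ∧ dz: ∂f_3/∂x - ∂f_1/∂z = ∂(z^2)/∂x - ∂(-3*x*y - z^2)/∂z = 2*z
  coefficient of dy ∧ dz: ∂f_3/∂y - ∂f_2/∂z = ∂(z^2)/∂y - ∂(x*z - y*z - 3)/∂z = -x + y
Assembling: d(omega) = (3*x + z) dx ∧ dy + (2*z) dx ∧ dz + (-x + y) dy ∧ dz.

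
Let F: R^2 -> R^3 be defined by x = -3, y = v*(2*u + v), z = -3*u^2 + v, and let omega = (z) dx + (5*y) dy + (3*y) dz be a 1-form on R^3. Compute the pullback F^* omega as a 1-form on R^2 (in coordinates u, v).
F^* omega = (2*v*(-18*u^2 + u*v + 5*v^2)) du + (v*(20*u^2 + 30*u*v + 6*u + 10*v^2 + 3*v)) dv

Using F^*(f dg) = (f ∘ F) d(g ∘ F), substitute each coordinate x_i by F_i(u, v) in f_i, and replace dx_i by d F_i = (∂F_i/∂u) du + (∂F_i/∂v) dv.
  For the x component: f_1(F) = -3*u^2 + v; d F_1 = (0) du + (0) dv
  For the y component: f_2(F) = 5*v*(2*u + v); d F_2 = (2*v) du + (2*u + 2*v) dv
  For the z component: f_3(F) = 3*v*(2*u + v); d F_3 = (-6*u) du + (1) dv
Combining and collecting du, dv coefficients:
  coeff of du: 2*v*(-18*u^2 + u*v + 5*v^2)
  coeff of dv: v*(20*u^2 + 30*u*v + 6*u + 10*v^2 + 3*v)
F^* omega = (2*v*(-18*u^2 + u*v + 5*v^2)) du + (v*(20*u^2 + 30*u*v + 6*u + 10*v^2 + 3*v)) dv.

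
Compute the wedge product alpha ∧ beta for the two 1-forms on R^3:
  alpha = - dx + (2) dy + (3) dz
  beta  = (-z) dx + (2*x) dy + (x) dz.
alpha ∧ beta = (-2*x + 2*z) dx ∧ dy + (-x + 3*z) dx ∧ dz + (-4*x) dy ∧ dz

Distribute the wedge, using dx_i ∧ dx_j = -dx_j ∧ dx_i and dx_i ∧ dx_i = 0. For each pair (i, j) with i < j, the coefficient of dx_i ∧ dx_j in alpha ∧ beta is (alpha_i * beta_j - alpha_j * beta_i). Collecting: alpha ∧ beta = (-2*x + 2*z) dx ∧ dy + (-x + 3*z) dx ∧ dz + (-4*x) dy ∧ dz.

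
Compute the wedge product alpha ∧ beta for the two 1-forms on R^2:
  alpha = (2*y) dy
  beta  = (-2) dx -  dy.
alpha ∧ beta = (4*y) dx ∧ dy

Distribute the wedge, using dx_i ∧ dx_j = -dx_j ∧ dx_i and dx_i ∧ dx_i = 0. For each pair (i, j) with i < j, the coefficient of dx_i ∧ dx_j in alpha ∧ beta is (alpha_i * beta_j - alpha_j * beta_i). Collecting: alpha ∧ beta = (4*y) dx ∧ dy.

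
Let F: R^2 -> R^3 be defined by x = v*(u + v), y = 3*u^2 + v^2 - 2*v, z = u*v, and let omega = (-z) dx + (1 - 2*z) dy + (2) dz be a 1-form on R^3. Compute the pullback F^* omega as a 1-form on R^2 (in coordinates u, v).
F^* omega = (-12*u^2*v - u*v^2 + 6*u + 2*v) du + (-u^2*v - 6*u*v^2 + 4*u*v + 2*u + 2*v - 2) dv

Using F^*(f dg) = (f ∘ F) d(g ∘ F), substitute each coordinate x_i by F_i(u, v) in f_i, and replace dx_i by d F_i = (∂F_i/∂u) du + (∂F_i/∂v) dv.
  For the x component: f_1(F) = -u*v; d F_1 = (v) du + (u + 2*v) dv
  For the y component: f_2(F) = -2*u*v + 1; d F_2 = (6*u) du + (2*v - 2) dv
  For the z component: f_3(F) = 2; d F_3 = (v) du + (u) dv
Combining and collecting du, dv coefficients:
  coeff of du: -12*u^2*v - u*v^2 + 6*u + 2*v
  coeff of dv: -u^2*v - 6*u*v^2 + 4*u*v + 2*u + 2*v - 2
F^* omega = (-12*u^2*v - u*v^2 + 6*u + 2*v) du + (-u^2*v - 6*u*v^2 + 4*u*v + 2*u + 2*v - 2) dv.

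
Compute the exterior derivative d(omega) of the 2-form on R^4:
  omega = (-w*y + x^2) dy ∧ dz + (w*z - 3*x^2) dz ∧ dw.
d(omega) = (2*x) dx ∧ dy ∧ dz + (-y) dy ∧ dz ∧ dw + (-6*x) dx ∧ dz ∧ dw

For a 2-form omega = sum_{i<j} g_{ij} dx_i ∧ dx_j, the exterior derivative is
  d(omega) = sum_{i<j} d(g_{ij}) ∧ dx_i ∧ dx_j = sum_{i<j, k} (∂g_{ij}/∂x_k) dx_k ∧ dx_i ∧ dx_j.
Expand each term, using dx_k ∧ dx_i ∧ dx_j = sgn(permutation) dx_{(a)} ∧ dx_{(b)} ∧ dx_{(c)} with (a < b < c) sorted:
  d(-w*y + x^2) includes (∂/∂x)(-w*y + x^2) dx = (2*x) dx, which multiplied by dy ∧ dz gives (2*x) dx ∧ dy ∧ dz
  d(-w*y + x^2) includes (∂/∂w)(-w*y + x^2) dw = (-y) dw, which multiplied by dy ∧ dz gives (-y) dy ∧ dz ∧ dw
  d(w*z - 3*x^2) includes (∂/∂x)(w*z - 3*x^2) dx = (-6*x) dx, which multiplied by dz ∧ dw gives (-6*x) dx ∧ dz ∧ dw
Collecting like 3-forms: d(omega) = (2*x) dx ∧ dy ∧ dz + (-y) dy ∧ dz ∧ dw + (-6*x) dx ∧ dz ∧ dw.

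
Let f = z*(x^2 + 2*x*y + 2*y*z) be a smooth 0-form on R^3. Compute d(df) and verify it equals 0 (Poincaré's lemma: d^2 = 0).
d(df) = 0

Step 1: df = sum_i (∂f/∂x_i) dx_i = (2*z*(x + y)) dx + (2*z*(x + z)) dy + (x^2 + 2*x*y + 4*y*z) dz.
Step 2: Apply d again. Using the 1-form formula, the coefficient of dx ∧ dy in d(df) is ∂^2 f/∂x ∂y - ∂^2 f/∂y ∂x = (2*z) - (2*z) = 0 (equality of mixed partials for smooth f).
Similarly for dx ∧ dz and dy ∧ dz — all coefficients vanish. So d(df) = 0.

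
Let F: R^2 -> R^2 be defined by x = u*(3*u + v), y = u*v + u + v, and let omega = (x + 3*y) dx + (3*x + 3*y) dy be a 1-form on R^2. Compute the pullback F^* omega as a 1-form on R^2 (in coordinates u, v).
F^* omega = (18*u^3 + 36*u^2*v + 27*u^2 + 10*u*v^2 + 30*u*v + 3*u + 6*v^2 + 3*v) du + (12*u^3 + 10*u^2*v + 15*u^2 + 12*u*v + 3*u + 3*v) dv

Using F^*(f dg) = (f ∘ F) d(g ∘ F), substitute each coordinate x_i by F_i(u, v) in f_i, and replace dx_i by d F_i = (∂F_i/∂u) du + (∂F_i/∂v) dv.
  For the x component: f_1(F) = 3*u^2 + 4*u*v + 3*u + 3*v; d F_1 = (6*u + v) du + (u) dv
  For the y component: f_2(F) = 9*u^2 + 6*u*v + 3*u + 3*v; d F_2 = (v + 1) du + (u + 1) dv
Combining and collecting du, dv coefficients:
  coeff of du: 18*u^3 + 36*u^2*v + 27*u^2 + 10*u*v^2 + 30*u*v + 3*u + 6*v^2 + 3*v
  coeff of dv: 12*u^3 + 10*u^2*v + 15*u^2 + 12*u*v + 3*u + 3*v
F^* omega = (18*u^3 + 36*u^2*v + 27*u^2 + 10*u*v^2 + 30*u*v + 3*u + 6*v^2 + 3*v) du + (12*u^3 + 10*u^2*v + 15*u^2 + 12*u*v + 3*u + 3*v) dv.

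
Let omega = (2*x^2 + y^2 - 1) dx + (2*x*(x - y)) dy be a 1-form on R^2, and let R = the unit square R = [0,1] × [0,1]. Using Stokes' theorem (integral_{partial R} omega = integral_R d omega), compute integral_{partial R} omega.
integral_(partial R) omega = 0

Stokes: integral_partial_R omega = integral_R d omega with d omega = (∂Q/∂x - ∂P/∂y) dx ∧ dy.
  ∂Q/∂x = 4*x - 2*y
  ∂P/∂y = 2*y
  integrand = ∂Q/∂x - ∂P/∂y = 4*x - 4*y.
Integrating over R: integral_0^1 integral_0^1 (4*x - 4*y) dx dy = 0.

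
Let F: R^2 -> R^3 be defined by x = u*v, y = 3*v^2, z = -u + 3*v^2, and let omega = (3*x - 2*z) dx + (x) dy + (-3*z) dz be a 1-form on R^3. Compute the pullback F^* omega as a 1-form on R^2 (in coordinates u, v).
F^* omega = (3*u*v^2 + 2*u*v - 3*u - 6*v^3 + 9*v^2) du + (3*u^2*v + 2*u^2 + 18*u*v - 54*v^3) dv

Using F^*(f dg) = (f ∘ F) d(g ∘ F), substitute each coordinate x_i by F_i(u, v) in f_i, and replace dx_i by d F_i = (∂F_i/∂u) du + (∂F_i/∂v) dv.
  For the x component: f_1(F) = 3*u*v + 2*u - 6*v^2; d F_1 = (v) du + (u) dv
  For the y component: f_2(F) = u*v; d F_2 = (0) du + (6*v) dv
  For the z component: f_3(F) = 3*u - 9*v^2; d F_3 = (-1) du + (6*v) dv
Combining and collecting du, dv coefficients:
  coeff of du: 3*u*v^2 + 2*u*v - 3*u - 6*v^3 + 9*v^2
  coeff of dv: 3*u^2*v + 2*u^2 + 18*u*v - 54*v^3
F^* omega = (3*u*v^2 + 2*u*v - 3*u - 6*v^3 + 9*v^2) du + (3*u^2*v + 2*u^2 + 18*u*v - 54*v^3) dv.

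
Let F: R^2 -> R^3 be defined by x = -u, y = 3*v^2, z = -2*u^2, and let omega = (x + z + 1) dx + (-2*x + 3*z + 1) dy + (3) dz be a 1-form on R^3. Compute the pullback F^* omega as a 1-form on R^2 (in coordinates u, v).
F^* omega = (2*u^2 - 11*u - 1) du + (6*v*(-6*u^2 + 2*u + 1)) dv

Using F^*(f dg) = (f ∘ F) d(g ∘ F), substitute each coordinate x_i by F_i(u, v) in f_i, and replace dx_i by d F_i = (∂F_i/∂u) du + (∂F_i/∂v) dv.
  For the x component: f_1(F) = -2*u^2 - u + 1; d F_1 = (-1) du + (0) dv
  For the y component: f_2(F) = -6*u^2 + 2*u + 1; d F_2 = (0) du + (6*v) dv
  For the z component: f_3(F) = 3; d F_3 = (-4*u) du + (0) dv
Combining and collecting du, dv coefficients:
  coeff of du: 2*u^2 - 11*u - 1
  coeff of dv: 6*v*(-6*u^2 + 2*u + 1)
F^* omega = (2*u^2 - 11*u - 1) du + (6*v*(-6*u^2 + 2*u + 1)) dv.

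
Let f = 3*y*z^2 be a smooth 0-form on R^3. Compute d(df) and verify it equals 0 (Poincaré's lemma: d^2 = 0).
d(df) = 0

Step 1: df = sum_i (∂f/∂x_i) dx_i = (0) dx + (3*z^2) dy + (6*y*z) dz.
Step 2: Apply d again. Using the 1-form formula, the coefficient of dx ∧ dy in d(df) is ∂^2 f/∂x ∂y - ∂^2 f/∂y ∂x = (0) - (0) = 0 (equality of mixed partials for smooth f).
Similarly for dx ∧ dz and dy ∧ dz — all coefficients vanish. So d(df) = 0.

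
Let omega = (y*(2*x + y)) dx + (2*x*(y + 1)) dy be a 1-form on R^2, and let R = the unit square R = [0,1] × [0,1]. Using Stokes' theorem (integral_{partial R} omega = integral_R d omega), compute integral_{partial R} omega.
integral_(partial R) omega = 1

Stokes: integral_partial_R omega = integral_R d omega with d omega = (∂Q/∂x - ∂P/∂y) dx ∧ dy.
  ∂Q/∂x = 2*y + 2
  ∂P/∂y = 2*x + 2*y
  integrand = ∂Q/∂x - ∂P/∂y = 2 - 2*x.
Integrating over R: integral_0^1 integral_0^1 (2 - 2*x) dx dy = 1.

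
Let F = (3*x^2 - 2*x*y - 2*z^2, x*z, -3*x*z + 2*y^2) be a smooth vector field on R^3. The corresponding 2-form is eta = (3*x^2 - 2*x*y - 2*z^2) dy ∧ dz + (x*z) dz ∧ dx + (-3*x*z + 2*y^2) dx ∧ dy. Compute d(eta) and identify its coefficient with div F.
d(eta) = (3*x - 2*y) dx ∧ dy ∧ dz; div F = 3*x - 2*y

For a 2-form in R^3 of the form above, applying d gives a 3-form with coefficient ∂P/∂x + ∂Q/∂y + ∂R/∂z:
  ∂P/∂x = 6*x - 2*y
  ∂Q/∂y = 0
  ∂R/∂z = -3*x
Sum = 3*x - 2*y, which is exactly div F.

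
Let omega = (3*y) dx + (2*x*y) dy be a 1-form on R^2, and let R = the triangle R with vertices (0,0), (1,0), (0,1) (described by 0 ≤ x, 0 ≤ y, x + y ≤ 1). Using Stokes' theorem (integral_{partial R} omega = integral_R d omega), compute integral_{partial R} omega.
integral_(partial R) omega = -7/6

Stokes: integral_partial_R omega = integral_R d omega with d omega = (∂Q/∂x - ∂P/∂y) dx ∧ dy.
  ∂Q/∂x = 2*y
  ∂P/∂y = 3
  integrand = ∂Q/∂x - ∂P/∂y = 2*y - 3.
Integrating over R: integral_0^1 integral_0^{1-x} (2*y - 3) dy dx = -7/6.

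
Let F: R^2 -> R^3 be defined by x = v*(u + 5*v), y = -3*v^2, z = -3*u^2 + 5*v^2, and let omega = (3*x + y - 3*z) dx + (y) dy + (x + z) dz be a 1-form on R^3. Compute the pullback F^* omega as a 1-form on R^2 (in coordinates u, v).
F^* omega = (18*u^3 + 3*u^2*v - 57*u*v^2 - 3*v^3) du + (9*u^3 + 63*u^2*v + 37*u*v^2 + 88*v^3) dv

Using F^*(f dg) = (f ∘ F) d(g ∘ F), substitute each coordinate x_i by F_i(u, v) in f_i, and replace dx_i by d F_i = (∂F_i/∂u) du + (∂F_i/∂v) dv.
  For the x component: f_1(F) = 9*u^2 + 3*u*v - 3*v^2; d F_1 = (v) du + (u + 10*v) dv
  For the y component: f_2(F) = -3*v^2; d F_2 = (0) du + (-6*v) dv
  For the z component: f_3(F) = -3*u^2 + u*v + 10*v^2; d F_3 = (-6*u) du + (10*v) dv
Combining and collecting du, dv coefficients:
  coeff of du: 18*u^3 + 3*u^2*v - 57*u*v^2 - 3*v^3
  coeff of dv: 9*u^3 + 63*u^2*v + 37*u*v^2 + 88*v^3
F^* omega = (18*u^3 + 3*u^2*v - 57*u*v^2 - 3*v^3) du + (9*u^3 + 63*u^2*v + 37*u*v^2 + 88*v^3) dv.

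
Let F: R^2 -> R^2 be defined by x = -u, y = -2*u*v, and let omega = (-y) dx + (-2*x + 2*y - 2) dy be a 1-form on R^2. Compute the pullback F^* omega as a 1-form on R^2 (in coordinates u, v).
F^* omega = (2*v*(4*u*v - 3*u + 2)) du + (4*u*(2*u*v - u + 1)) dv

Using F^*(f dg) = (f ∘ F) d(g ∘ F), substitute each coordinate x_i by F_i(u, v) in f_i, and replace dx_i by d F_i = (∂F_i/∂u) du + (∂F_i/∂v) dv.
  For the x component: f_1(F) = 2*u*v; d F_1 = (-1) du + (0) dv
  For the y component: f_2(F) = -4*u*v + 2*u - 2; d F_2 = (-2*v) du + (-2*u) dv
Combining and collecting du, dv coefficients:
  coeff of du: 2*v*(4*u*v - 3*u + 2)
  coeff of dv: 4*u*(2*u*v - u + 1)
F^* omega = (2*v*(4*u*v - 3*u + 2)) du + (4*u*(2*u*v - u + 1)) dv.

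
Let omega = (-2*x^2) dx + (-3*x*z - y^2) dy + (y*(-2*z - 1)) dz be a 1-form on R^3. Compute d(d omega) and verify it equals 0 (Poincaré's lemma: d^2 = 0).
d(d omega) = 0

Step 1: d omega = sum_{i<j} (∂f_j/∂x_i - ∂f_i/∂x_j) dx_i ∧ dx_j:
  coeff of dx ∧ dy: -3*z
  coeff of dx ∧ dz: 0
  coeff of dy ∧ dz: 3*x - 2*z - 1
Step 2: Apply d again to each 2-form coefficient. The only possible 3-form in R^3 is dx ∧ dy ∧ dz, with coefficient
  ∂(coeff of dy∧dz)/∂x - ∂(coeff of dx∧dz)/∂y + ∂(coeff of dx∧dy)/∂z
  = ∂/∂x (3*x - 2*z - 1) - ∂/∂y (0) + ∂/∂z (-3*z).
Each of these terms simplifies to sums of mixed partials that cancel in pairs. The result is 0 (by equality of mixed partials for smooth functions — Schwarz / Clairaut).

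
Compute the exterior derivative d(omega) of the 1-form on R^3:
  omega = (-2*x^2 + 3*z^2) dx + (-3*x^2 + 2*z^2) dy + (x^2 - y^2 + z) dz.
d(omega) = (-6*x) dx ∧ dy + (2*x - 6*z) dx ∧ dz + (-2*y - 4*z) dy ∧ dz

For a 1-form omega = sum_i f_i dx_i, the exterior derivative is
  d(omega) = sum_{i < j} (∂f_j/∂x_i - ∂f_i/∂x_j) dx_i ∧ dx_j.
  coefficient of dx ∧ dy: ∂f_2/∂x - ∂f_1/∂y = ∂(-3*x^2 + 2*z^2)/∂x - ∂(-2*x^2 + 3*z^2)/∂y = -6*x
  coefficient of dx ∧ dz: ∂f_3/∂x - ∂f_1/∂z = ∂(x^2 - y^2 + z)/∂x - ∂(-2*x^2 + 3*z^2)/∂z = 2*x - 6*z
  coefficient of dy ∧ dz: ∂f_3/∂y - ∂f_2/∂z = ∂(x^2 - y^2 + z)/∂y - ∂(-3*x^2 + 2*z^2)/∂z = -2*y - 4*z
Assembling: d(omega) = (-6*x) dx ∧ dy + (2*x - 6*z) dx ∧ dz + (-2*y - 4*z) dy ∧ dz.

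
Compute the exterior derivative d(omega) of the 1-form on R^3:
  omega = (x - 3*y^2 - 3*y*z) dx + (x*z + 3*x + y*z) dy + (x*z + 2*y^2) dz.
d(omega) = (6*y + 4*z + 3) dx ∧ dy + (3*y + z) dx ∧ dz + (-x + 3*y) dy ∧ dz

For a 1-form omega = sum_i f_i dx_i, the exterior derivative is
  d(omega) = sum_{i < j} (∂f_j/∂x_i - ∂f_i/∂x_j) dx_i ∧ dx_j.
  coefficient of dx ∧ dy: ∂f_2/∂x - ∂f_1/∂y = ∂(x*z + 3*x + y*z)/∂x - ∂(x - 3*y^2 - 3*y*z)/∂y = 6*y + 4*z + 3
  coefficient of dx ∧ dz: ∂f_3/∂x - ∂f_1/∂z = ∂(x*z + 2*y^2)/∂x - ∂(x - 3*y^2 - 3*y*z)/∂z = 3*y + z
  coefficient of dy ∧ dz: ∂f_3/∂y - ∂f_2/∂z = ∂(x*z + 2*y^2)/∂y - ∂(x*z + 3*x + y*z)/∂z = -x + 3*y
Assembling: d(omega) = (6*y + 4*z + 3) dx ∧ dy + (3*y + z) dx ∧ dz + (-x + 3*y) dy ∧ dz.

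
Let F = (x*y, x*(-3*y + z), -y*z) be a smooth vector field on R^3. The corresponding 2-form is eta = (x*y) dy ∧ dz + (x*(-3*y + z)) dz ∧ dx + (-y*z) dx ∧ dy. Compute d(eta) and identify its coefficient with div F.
d(eta) = (-3*x) dx ∧ dy ∧ dz; div F = -3*x

For a 2-form in R^3 of the form above, applying d gives a 3-form with coefficient ∂P/∂x + ∂Q/∂y + ∂R/∂z:
  ∂P/∂x = y
  ∂Q/∂y = -3*x
  ∂R/∂z = -y
Sum = -3*x, which is exactly div F.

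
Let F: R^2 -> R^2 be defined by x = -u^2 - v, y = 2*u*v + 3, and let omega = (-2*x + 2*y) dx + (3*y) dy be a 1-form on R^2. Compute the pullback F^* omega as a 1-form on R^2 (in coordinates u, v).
F^* omega = (-4*u^3 - 8*u^2*v + 12*u*v^2 - 4*u*v - 12*u + 18*v) du + (12*u^2*v - 2*u^2 - 4*u*v + 18*u - 2*v - 6) dv

Using F^*(f dg) = (f ∘ F) d(g ∘ F), substitute each coordinate x_i by F_i(u, v) in f_i, and replace dx_i by d F_i = (∂F_i/∂u) du + (∂F_i/∂v) dv.
  For the x component: f_1(F) = 2*u^2 + 4*u*v + 2*v + 6; d F_1 = (-2*u) du + (-1) dv
  For the y component: f_2(F) = 6*u*v + 9; d F_2 = (2*v) du + (2*u) dv
Combining and collecting du, dv coefficients:
  coeff of du: -4*u^3 - 8*u^2*v + 12*u*v^2 - 4*u*v - 12*u + 18*v
  coeff of dv: 12*u^2*v - 2*u^2 - 4*u*v + 18*u - 2*v - 6
F^* omega = (-4*u^3 - 8*u^2*v + 12*u*v^2 - 4*u*v - 12*u + 18*v) du + (12*u^2*v - 2*u^2 - 4*u*v + 18*u - 2*v - 6) dv.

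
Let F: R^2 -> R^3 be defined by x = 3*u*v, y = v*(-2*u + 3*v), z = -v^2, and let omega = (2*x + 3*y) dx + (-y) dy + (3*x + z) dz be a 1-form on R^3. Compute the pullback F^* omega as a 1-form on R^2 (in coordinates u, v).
F^* omega = (v^2*(-4*u + 33*v)) du + (v*(-4*u^2 + 27*u*v - 16*v^2)) dv

Using F^*(f dg) = (f ∘ F) d(g ∘ F), substitute each coordinate x_i by F_i(u, v) in f_i, and replace dx_i by d F_i = (∂F_i/∂u) du + (∂F_i/∂v) dv.
  For the x component: f_1(F) = 9*v^2; d F_1 = (3*v) du + (3*u) dv
  For the y component: f_2(F) = v*(2*u - 3*v); d F_2 = (-2*v) du + (-2*u + 6*v) dv
  For the z component: f_3(F) = v*(9*u - v); d F_3 = (0) du + (-2*v) dv
Combining and collecting du, dv coefficients:
  coeff of du: v^2*(-4*u + 33*v)
  coeff of dv: v*(-4*u^2 + 27*u*v - 16*v^2)
F^* omega = (v^2*(-4*u + 33*v)) du + (v*(-4*u^2 + 27*u*v - 16*v^2)) dv.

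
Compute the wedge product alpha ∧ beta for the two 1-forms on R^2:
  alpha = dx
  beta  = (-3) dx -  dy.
alpha ∧ beta = (-1) dx ∧ dy

Distribute the wedge, using dx_i ∧ dx_j = -dx_j ∧ dx_i and dx_i ∧ dx_i = 0. For each pair (i, j) with i < j, the coefficient of dx_i ∧ dx_j in alpha ∧ beta is (alpha_i * beta_j - alpha_j * beta_i). Collecting: alpha ∧ beta = (-1) dx ∧ dy.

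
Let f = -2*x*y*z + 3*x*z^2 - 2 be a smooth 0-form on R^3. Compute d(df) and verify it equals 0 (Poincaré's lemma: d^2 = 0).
d(df) = 0

Step 1: df = sum_i (∂f/∂x_i) dx_i = (z*(-2*y + 3*z)) dx + (-2*x*z) dy + (2*x*(-y + 3*z)) dz.
Step 2: Apply d again. Using the 1-form formula, the coefficient of dx ∧ dy in d(df) is ∂^2 f/∂x ∂y - ∂^2 f/∂y ∂x = (-2*z) - (-2*z) = 0 (equality of mixed partials for smooth f).
Similarly for dx ∧ dz and dy ∧ dz — all coefficients vanish. So d(df) = 0.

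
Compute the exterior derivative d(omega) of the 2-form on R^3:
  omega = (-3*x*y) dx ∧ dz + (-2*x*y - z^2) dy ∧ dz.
d(omega) = (3*x - 2*y) dx ∧ dy ∧ dz

For a 2-form omega = sum_{i<j} g_{ij} dx_i ∧ dx_j, the exterior derivative is
  d(omega) = sum_{i<j} d(g_{ij}) ∧ dx_i ∧ dx_j = sum_{i<j, k} (∂g_{ij}/∂x_k) dx_k ∧ dx_i ∧ dx_j.
Expand each term, using dx_k ∧ dx_i ∧ dx_j = sgn(permutation) dx_{(a)} ∧ dx_{(b)} ∧ dx_{(c)} with (a < b < c) sorted:
  d(-3*x*y) includes (∂/∂y)(-3*x*y) dy = (-3*x) dy, which multiplied by dx ∧ dz gives (3*x) dx ∧ dy ∧ dz
  d(-2*x*y - z^2) includes (∂/∂x)(-2*x*y - z^2) dx = (-2*y) dx, which multiplied by dy ∧ dz gives (-2*y) dx ∧ dy ∧ dz
Collecting like 3-forms: d(omega) = (3*x - 2*y) dx ∧ dy ∧ dz.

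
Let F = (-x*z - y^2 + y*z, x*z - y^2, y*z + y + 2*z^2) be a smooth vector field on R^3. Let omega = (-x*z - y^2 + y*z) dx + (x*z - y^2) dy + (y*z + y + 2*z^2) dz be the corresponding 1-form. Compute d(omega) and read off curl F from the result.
d(omega) = (-x + z + 1) dy ∧ dz + (-x + y) dz ∧ dx + (2*y) dx ∧ dy; curl F = (-x + z + 1, -x + y, 2*y)

d omega = sum_{i<j} (∂f_j/∂x_i - ∂f_i/∂x_j) dx_i ∧ dx_j. Under the identification (dy ∧ dz, dz ∧ dx, dx ∧ dy) ↔ (e_x, e_y, e_z), the coefficients are exactly the components of curl F. Compute:
  ∂R/∂y - ∂Q/∂z = (z + 1) - (x) = -x + z + 1
  ∂P/∂z - ∂R/∂x = (-x + y) - (0) = -x + y
  ∂Q/∂x - ∂P/∂y = (z) - (-2*y + z) = 2*y.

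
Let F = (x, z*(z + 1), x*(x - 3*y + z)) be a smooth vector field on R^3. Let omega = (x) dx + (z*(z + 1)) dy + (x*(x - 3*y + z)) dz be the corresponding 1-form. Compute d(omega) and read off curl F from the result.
d(omega) = (-3*x - 2*z - 1) dy ∧ dz + (-2*x + 3*y - z) dz ∧ dx + (0) dx ∧ dy; curl F = (-3*x - 2*z - 1, -2*x + 3*y - z, 0)

d omega = sum_{i<j} (∂f_j/∂x_i - ∂f_i/∂x_j) dx_i ∧ dx_j. Under the identification (dy ∧ dz, dz ∧ dx, dx ∧ dy) ↔ (e_x, e_y, e_z), the coefficients are exactly the components of curl F. Compute:
  ∂R/∂y - ∂Q/∂z = (-3*x) - (2*z + 1) = -3*x - 2*z - 1
  ∂P/∂z - ∂R/∂x = (0) - (2*x - 3*y + z) = -2*x + 3*y - z
  ∂Q/∂x - ∂P/∂y = (0) - (0) = 0.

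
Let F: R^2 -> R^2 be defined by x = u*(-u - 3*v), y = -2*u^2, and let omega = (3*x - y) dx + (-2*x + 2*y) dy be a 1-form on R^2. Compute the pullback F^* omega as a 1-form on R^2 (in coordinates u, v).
F^* omega = (u*(10*u^2 - 3*u*v + 27*v^2)) du + (3*u^2*(u + 9*v)) dv

Using F^*(f dg) = (f ∘ F) d(g ∘ F), substitute each coordinate x_i by F_i(u, v) in f_i, and replace dx_i by d F_i = (∂F_i/∂u) du + (∂F_i/∂v) dv.
  For the x component: f_1(F) = u*(-u - 9*v); d F_1 = (-2*u - 3*v) du + (-3*u) dv
  For the y component: f_2(F) = 2*u*(-u + 3*v); d F_2 = (-4*u) du + (0) dv
Combining and collecting du, dv coefficients:
  coeff of du: u*(10*u^2 - 3*u*v + 27*v^2)
  coeff of dv: 3*u^2*(u + 9*v)
F^* omega = (u*(10*u^2 - 3*u*v + 27*v^2)) du + (3*u^2*(u + 9*v)) dv.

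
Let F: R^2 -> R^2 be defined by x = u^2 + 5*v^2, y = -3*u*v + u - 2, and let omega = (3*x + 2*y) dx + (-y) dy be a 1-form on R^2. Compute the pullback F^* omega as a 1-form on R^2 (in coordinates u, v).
F^* omega = (6*u^3 - 12*u^2*v + 4*u^2 + 21*u*v^2 + 6*u*v - 9*u - 6*v + 2) du + (21*u^2*v + 3*u^2 - 60*u*v^2 + 20*u*v - 6*u + 150*v^3 - 40*v) dv

Using F^*(f dg) = (f ∘ F) d(g ∘ F), substitute each coordinate x_i by F_i(u, v) in f_i, and replace dx_i by d F_i = (∂F_i/∂u) du + (∂F_i/∂v) dv.
  For the x component: f_1(F) = 3*u^2 - 6*u*v + 2*u + 15*v^2 - 4; d F_1 = (2*u) du + (10*v) dv
  For the y component: f_2(F) = 3*u*v - u + 2; d F_2 = (1 - 3*v) du + (-3*u) dv
Combining and collecting du, dv coefficients:
  coeff of du: 6*u^3 - 12*u^2*v + 4*u^2 + 21*u*v^2 + 6*u*v - 9*u - 6*v + 2
  coeff of dv: 21*u^2*v + 3*u^2 - 60*u*v^2 + 20*u*v - 6*u + 150*v^3 - 40*v
F^* omega = (6*u^3 - 12*u^2*v + 4*u^2 + 21*u*v^2 + 6*u*v - 9*u - 6*v + 2) du + (21*u^2*v + 3*u^2 - 60*u*v^2 + 20*u*v - 6*u + 150*v^3 - 40*v) dv.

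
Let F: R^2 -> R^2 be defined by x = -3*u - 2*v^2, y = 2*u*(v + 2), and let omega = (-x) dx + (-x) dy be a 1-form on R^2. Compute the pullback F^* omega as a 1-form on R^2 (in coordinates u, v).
F^* omega = (6*u*v + 3*u + 4*v^3 + 2*v^2) du + (6*u^2 + 4*u*v^2 - 12*u*v - 8*v^3) dv

Using F^*(f dg) = (f ∘ F) d(g ∘ F), substitute each coordinate x_i by F_i(u, v) in f_i, and replace dx_i by d F_i = (∂F_i/∂u) du + (∂F_i/∂v) dv.
  For the x component: f_1(F) = 3*u + 2*v^2; d F_1 = (-3) du + (-4*v) dv
  For the y component: f_2(F) = 3*u + 2*v^2; d F_2 = (2*v + 4) du + (2*u) dv
Combining and collecting du, dv coefficients:
  coeff of du: 6*u*v + 3*u + 4*v^3 + 2*v^2
  coeff of dv: 6*u^2 + 4*u*v^2 - 12*u*v - 8*v^3
F^* omega = (6*u*v + 3*u + 4*v^3 + 2*v^2) du + (6*u^2 + 4*u*v^2 - 12*u*v - 8*v^3) dv.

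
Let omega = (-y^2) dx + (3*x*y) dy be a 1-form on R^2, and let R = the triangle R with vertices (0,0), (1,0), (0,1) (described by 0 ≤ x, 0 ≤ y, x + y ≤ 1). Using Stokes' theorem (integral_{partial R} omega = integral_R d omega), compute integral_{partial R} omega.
integral_(partial R) omega = 5/6

Stokes: integral_partial_R omega = integral_R d omega with d omega = (∂Q/∂x - ∂P/∂y) dx ∧ dy.
  ∂Q/∂x = 3*y
  ∂P/∂y = -2*y
  integrand = ∂Q/∂x - ∂P/∂y = 5*y.
Integrating over R: integral_0^1 integral_0^{1-x} (5*y) dy dx = 5/6.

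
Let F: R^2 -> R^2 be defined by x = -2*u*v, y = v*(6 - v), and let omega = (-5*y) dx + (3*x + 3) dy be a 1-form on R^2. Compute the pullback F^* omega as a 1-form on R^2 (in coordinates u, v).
F^* omega = (10*v^2*(6 - v)) du + (2*u*v^2 + 24*u*v - 6*v + 18) dv

Using F^*(f dg) = (f ∘ F) d(g ∘ F), substitute each coordinate x_i by F_i(u, v) in f_i, and replace dx_i by d F_i = (∂F_i/∂u) du + (∂F_i/∂v) dv.
  For the x component: f_1(F) = 5*v*(v - 6); d F_1 = (-2*v) du + (-2*u) dv
  For the y component: f_2(F) = -6*u*v + 3; d F_2 = (0) du + (6 - 2*v) dv
Combining and collecting du, dv coefficients:
  coeff of du: 10*v^2*(6 - v)
  coeff of dv: 2*u*v^2 + 24*u*v - 6*v + 18
F^* omega = (10*v^2*(6 - v)) du + (2*u*v^2 + 24*u*v - 6*v + 18) dv.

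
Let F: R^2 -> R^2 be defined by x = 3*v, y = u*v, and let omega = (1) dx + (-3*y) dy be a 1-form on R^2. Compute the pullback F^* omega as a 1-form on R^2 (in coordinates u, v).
F^* omega = (-3*u*v^2) du + (-3*u^2*v + 3) dv

Using F^*(f dg) = (f ∘ F) d(g ∘ F), substitute each coordinate x_i by F_i(u, v) in f_i, and replace dx_i by d F_i = (∂F_i/∂u) du + (∂F_i/∂v) dv.
  For the x component: f_1(F) = 1; d F_1 = (0) du + (3) dv
  For the y component: f_2(F) = -3*u*v; d F_2 = (v) du + (u) dv
Combining and collecting du, dv coefficients:
  coeff of du: -3*u*v^2
  coeff of dv: -3*u^2*v + 3
F^* omega = (-3*u*v^2) du + (-3*u^2*v + 3) dv.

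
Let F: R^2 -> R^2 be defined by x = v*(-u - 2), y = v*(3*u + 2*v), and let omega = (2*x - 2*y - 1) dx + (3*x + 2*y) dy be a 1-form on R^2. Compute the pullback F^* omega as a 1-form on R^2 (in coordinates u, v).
F^* omega = (v*(17*u*v + 16*v^2 - 14*v + 1)) du + (17*u^2*v + 28*u*v^2 + 2*u*v + u + 16*v^3 - 16*v^2 + 8*v + 2) dv

Using F^*(f dg) = (f ∘ F) d(g ∘ F), substitute each coordinate x_i by F_i(u, v) in f_i, and replace dx_i by d F_i = (∂F_i/∂u) du + (∂F_i/∂v) dv.
  For the x component: f_1(F) = -8*u*v - 4*v^2 - 4*v - 1; d F_1 = (-v) du + (-u - 2) dv
  For the y component: f_2(F) = v*(3*u + 4*v - 6); d F_2 = (3*v) du + (3*u + 4*v) dv
Combining and collecting du, dv coefficients:
  coeff of du: v*(17*u*v + 16*v^2 - 14*v + 1)
  coeff of dv: 17*u^2*v + 28*u*v^2 + 2*u*v + u + 16*v^3 - 16*v^2 + 8*v + 2
F^* omega = (v*(17*u*v + 16*v^2 - 14*v + 1)) du + (17*u^2*v + 28*u*v^2 + 2*u*v + u + 16*v^3 - 16*v^2 + 8*v + 2) dv.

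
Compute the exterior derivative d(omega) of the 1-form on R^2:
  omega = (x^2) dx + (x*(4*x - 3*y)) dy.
d(omega) = (8*x - 3*y) dx ∧ dy

For a 1-form omega = sum_i f_i dx_i, the exterior derivative is
  d(omega) = sum_{i < j} (∂f_j/∂x_i - ∂f_i/∂x_j) dx_i ∧ dx_j.
  coefficient of dx ∧ dy: ∂f_2/∂x - ∂f_1/∂y = ∂(x*(4*x - 3*y))/∂x - ∂(x^2)/∂y = 8*x - 3*y
Assembling: d(omega) = (8*x - 3*y) dx ∧ dy.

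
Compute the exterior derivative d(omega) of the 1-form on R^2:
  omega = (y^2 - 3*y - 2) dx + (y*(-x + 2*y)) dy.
d(omega) = (3 - 3*y) dx ∧ dy

For a 1-form omega = sum_i f_i dx_i, the exterior derivative is
  d(omega) = sum_{i < j} (∂f_j/∂x_i - ∂f_i/∂x_j) dx_i ∧ dx_j.
  coefficient of dx ∧ dy: ∂f_2/∂x - ∂f_1/∂y = ∂(y*(-x + 2*y))/∂x - ∂(y^2 - 3*y - 2)/∂y = 3 - 3*y
Assembling: d(omega) = (3 - 3*y) dx ∧ dy.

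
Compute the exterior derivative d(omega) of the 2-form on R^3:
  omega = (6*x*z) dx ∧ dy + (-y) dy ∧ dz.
d(omega) = (6*x) dx ∧ dy ∧ dz

For a 2-form omega = sum_{i<j} g_{ij} dx_i ∧ dx_j, the exterior derivative is
  d(omega) = sum_{i<j} d(g_{ij}) ∧ dx_i ∧ dx_j = sum_{i<j, k} (∂g_{ij}/∂x_k) dx_k ∧ dx_i ∧ dx_j.
Expand each term, using dx_k ∧ dx_i ∧ dx_j = sgn(permutation) dx_{(a)} ∧ dx_{(b)} ∧ dx_{(c)} with (a < b < c) sorted:
  d(6*x*z) includes (∂/∂z)(6*x*z) dz = (6*x) dz, which multiplied by dx ∧ dy gives (6*x) dx ∧ dy ∧ dz
Collecting like 3-forms: d(omega) = (6*x) dx ∧ dy ∧ dz.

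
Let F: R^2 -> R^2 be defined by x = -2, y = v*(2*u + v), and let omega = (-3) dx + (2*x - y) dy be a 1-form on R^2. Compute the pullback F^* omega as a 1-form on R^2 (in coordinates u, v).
F^* omega = (2*v*(-2*u*v - v^2 - 4)) du + (-4*u^2*v - 6*u*v^2 - 8*u - 2*v^3 - 8*v) dv

Using F^*(f dg) = (f ∘ F) d(g ∘ F), substitute each coordinate x_i by F_i(u, v) in f_i, and replace dx_i by d F_i = (∂F_i/∂u) du + (∂F_i/∂v) dv.
  For the x component: f_1(F) = -3; d F_1 = (0) du + (0) dv
  For the y component: f_2(F) = -2*u*v - v^2 - 4; d F_2 = (2*v) du + (2*u + 2*v) dv
Combining and collecting du, dv coefficients:
  coeff of du: 2*v*(-2*u*v - v^2 - 4)
  coeff of dv: -4*u^2*v - 6*u*v^2 - 8*u - 2*v^3 - 8*v
F^* omega = (2*v*(-2*u*v - v^2 - 4)) du + (-4*u^2*v - 6*u*v^2 - 8*u - 2*v^3 - 8*v) dv.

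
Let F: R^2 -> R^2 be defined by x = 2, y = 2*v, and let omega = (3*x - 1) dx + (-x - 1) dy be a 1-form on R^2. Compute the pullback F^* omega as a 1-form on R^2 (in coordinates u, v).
F^* omega = (-6) dv

Using F^*(f dg) = (f ∘ F) d(g ∘ F), substitute each coordinate x_i by F_i(u, v) in f_i, and replace dx_i by d F_i = (∂F_i/∂u) du + (∂F_i/∂v) dv.
  For the x component: f_1(F) = 5; d F_1 = (0) du + (0) dv
  For the y component: f_2(F) = -3; d F_2 = (0) du + (2) dv
Combining and collecting du, dv coefficients:
  coeff of du: 0
  coeff of dv: -6
F^* omega = (-6) dv.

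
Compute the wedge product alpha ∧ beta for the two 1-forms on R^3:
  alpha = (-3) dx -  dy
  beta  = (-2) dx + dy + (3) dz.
alpha ∧ beta = (-5) dx ∧ dy + (-9) dx ∧ dz + (-3) dy ∧ dz

Distribute the wedge, using dx_i ∧ dx_j = -dx_j ∧ dx_i and dx_i ∧ dx_i = 0. For each pair (i, j) with i < j, the coefficient of dx_i ∧ dx_j in alpha ∧ beta is (alpha_i * beta_j - alpha_j * beta_i). Collecting: alpha ∧ beta = (-5) dx ∧ dy + (-9) dx ∧ dz + (-3) dy ∧ dz.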